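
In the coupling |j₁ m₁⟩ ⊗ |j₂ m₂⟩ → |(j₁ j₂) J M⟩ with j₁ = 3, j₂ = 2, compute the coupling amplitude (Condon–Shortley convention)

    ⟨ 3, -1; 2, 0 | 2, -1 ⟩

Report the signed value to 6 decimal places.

+√(1/7) ≈ +0.377964

√[5·3!3!1!/8! · 2!4!2!2!1!3!] = √(36/7)
  +(−1)^1/∏(1,2,3,1,0,0)! = -1/12  (running -1/12)
  +(−1)^2/∏(2,1,2,0,1,1)! = 1/4  (running 1/6)
⟨..|..⟩ = √(36/7)·(1/6) = +0.377964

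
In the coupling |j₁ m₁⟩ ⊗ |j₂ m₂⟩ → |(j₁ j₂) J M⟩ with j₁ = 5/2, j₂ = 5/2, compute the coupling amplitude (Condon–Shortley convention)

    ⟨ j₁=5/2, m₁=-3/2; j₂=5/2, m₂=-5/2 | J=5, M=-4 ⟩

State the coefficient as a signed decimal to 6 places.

j₁+j₂−J=0  J+j₁−j₂=5  J−j₁+j₂=5  j₁+j₂+J+1=11
(j₁±m₁, j₂±m₂, J±M) = (1,4,0,5,1,9)
P² = 4147200
sum k=0..0:
  [0] +1/2880 = 1/2880
S = 1/2880
C² = P²·S² = 1/2 ; C = +0.707107

+√(1/2) ≈ +0.707107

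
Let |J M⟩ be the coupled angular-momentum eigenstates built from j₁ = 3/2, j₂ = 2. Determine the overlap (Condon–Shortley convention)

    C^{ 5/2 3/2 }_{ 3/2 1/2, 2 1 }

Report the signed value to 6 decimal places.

−√(1/35) = -0.169031

triangle: 1!×2!×3!/7! = 12/5040
(j±m)!: 2!×1!×3!×1!×4!×1! = 288
prefactor² = (2J+1)×Δ×N² = 144/35
  k=0: +1/(0!×1!×1!×3!×1!×0!) = 1/6
  k=1: −1/(1!×0!×0!×2!×2!×1!) = -1/4
Σ = -1/12  ⇒  CG² = 144/35×(-1/12)² = 1/35
CG = −√(1/35) = -0.169031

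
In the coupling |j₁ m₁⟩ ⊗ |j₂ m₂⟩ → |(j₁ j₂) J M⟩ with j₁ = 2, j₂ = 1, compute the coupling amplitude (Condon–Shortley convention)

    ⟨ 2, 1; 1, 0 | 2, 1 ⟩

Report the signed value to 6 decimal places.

+√(1/6) = +0.408248

j₁+j₂−J=1  J+j₁−j₂=3  J−j₁+j₂=1  j₁+j₂+J+1=6
(j₁±m₁, j₂±m₂, J±M) = (3,1,1,1,3,1)
P² = 3/2
sum k=0..1:
  [0] +1/2 = 1/2
  [1] −1/6 = -1/6
S = 1/3
C² = P²·S² = 1/6 ; C = +0.408248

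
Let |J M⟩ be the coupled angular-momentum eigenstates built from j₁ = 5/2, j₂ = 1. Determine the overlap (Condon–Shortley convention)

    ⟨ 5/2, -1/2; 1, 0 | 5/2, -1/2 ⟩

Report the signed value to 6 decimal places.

triangle: 1!·4!·1!/7! = 24/5040
(j±m)!: 2!·3!·1!·1!·2!·3! = 144
prefactor² = (2J+1)·Δ·N² = 144/35
  k=0: +1/(0!·1!·3!·1!·1!·0!) = 1/6
  k=1: −1/(1!·0!·2!·0!·2!·1!) = -1/4
Σ = -1/12  ⇒  CG² = 144/35·(-1/12)² = 1/35
CG = −√(1/35) = -0.169031

-0.169031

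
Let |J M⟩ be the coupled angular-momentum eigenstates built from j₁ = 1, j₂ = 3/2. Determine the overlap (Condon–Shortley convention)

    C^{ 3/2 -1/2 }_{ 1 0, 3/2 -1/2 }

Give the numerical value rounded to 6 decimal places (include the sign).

+√(1/15) ≈ +0.258199

√[4·1!1!2!/5! · 1!1!1!2!1!2!] = √(4/15)
  +(−1)^0/∏(0,1,1,1,0,1)! = 1  (running 1)
  +(−1)^1/∏(1,0,0,0,1,2)! = -1/2  (running 1/2)
⟨..|..⟩ = √(4/15)·(1/2) = +0.258199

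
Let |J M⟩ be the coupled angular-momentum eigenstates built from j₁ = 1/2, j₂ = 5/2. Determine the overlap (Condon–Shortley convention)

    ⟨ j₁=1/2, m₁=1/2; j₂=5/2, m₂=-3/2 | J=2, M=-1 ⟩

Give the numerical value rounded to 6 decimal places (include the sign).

√[5·1!0!4!/6! · 1!0!1!4!1!3!] = √(24)
  +(−1)^0/∏(0,1,0,1,0,3)! = 1/6  (running 1/6)
⟨..|..⟩ = √(24)·(1/6) = +0.816497

+√(2/3) = +0.816497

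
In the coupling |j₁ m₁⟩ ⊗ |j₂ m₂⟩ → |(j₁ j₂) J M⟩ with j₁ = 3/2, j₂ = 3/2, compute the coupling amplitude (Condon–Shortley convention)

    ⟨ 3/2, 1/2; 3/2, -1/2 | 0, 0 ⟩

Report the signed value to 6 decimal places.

triangle: 3!*0!*0!/4! = 6/24
(j±m)!: 2!*1!*1!*2!*0!*0! = 4
prefactor² = (2J+1)*Δ*N² = 1
  k=1: −1/(1!*2!*0!*0!*0!*0!) = -1/2
Σ = -1/2  ⇒  CG² = 1*(-1/2)² = 1/4
CG = −√(1/4) = -0.500000

−√(1/4) ≈ -0.500000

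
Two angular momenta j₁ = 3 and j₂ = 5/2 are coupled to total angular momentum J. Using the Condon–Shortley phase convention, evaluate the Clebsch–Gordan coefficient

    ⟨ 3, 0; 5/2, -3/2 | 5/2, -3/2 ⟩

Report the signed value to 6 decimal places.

triangle: 3!·3!·2!/9! = 72/362880
(j±m)!: 3!·3!·1!·4!·1!·4! = 20736
prefactor² = (2J+1)·Δ·N² = 864/35
  k=0: +1/(0!·3!·3!·1!·0!·1!) = 1/36
  k=1: −1/(1!·2!·2!·0!·1!·2!) = -1/8
Σ = -7/72  ⇒  CG² = 864/35·(-7/72)² = 7/30
CG = −√(7/30) = -0.483046

-0.483046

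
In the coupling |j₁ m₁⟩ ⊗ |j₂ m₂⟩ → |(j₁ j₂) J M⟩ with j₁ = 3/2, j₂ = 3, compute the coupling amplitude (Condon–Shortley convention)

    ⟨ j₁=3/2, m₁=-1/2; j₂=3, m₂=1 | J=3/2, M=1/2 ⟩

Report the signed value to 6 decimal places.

triangle: 3!*0!*3!/7! = 36/5040
(j±m)!: 1!*2!*4!*2!*2!*1! = 192
prefactor² = (2J+1)*Δ*N² = 192/35
  k=2: +1/(2!*1!*0!*2!*0!*1!) = 1/4
Σ = 1/4  ⇒  CG² = 192/35*1/4² = 12/35
CG = +√(12/35) = +0.585540

+0.585540  (= +√(12/35))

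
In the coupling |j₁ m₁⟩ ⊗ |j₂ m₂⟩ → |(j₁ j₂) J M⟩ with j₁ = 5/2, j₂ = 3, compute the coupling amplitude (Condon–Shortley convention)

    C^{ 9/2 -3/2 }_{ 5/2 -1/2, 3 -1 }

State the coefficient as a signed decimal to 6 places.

√[10·1!4!5!/11! · 2!3!2!4!3!6!] = √(138240/77)
  +(−1)^0/∏(0,1,3,2,1,3)! = 1/72  (running 1/72)
  +(−1)^1/∏(1,0,2,1,2,4)! = -1/96  (running 1/288)
⟨..|..⟩ = √(138240/77)·(1/288) = +0.147122

+0.147122  (= +√(5/231))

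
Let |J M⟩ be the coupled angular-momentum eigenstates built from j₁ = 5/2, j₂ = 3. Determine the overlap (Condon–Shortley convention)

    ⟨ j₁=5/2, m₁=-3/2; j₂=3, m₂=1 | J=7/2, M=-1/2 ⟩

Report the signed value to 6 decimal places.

+√(8/63) ≈ +0.356348

√[8·2!3!4!/10! · 1!4!4!2!3!4!] = √(18432/175)
  +(−1)^1/∏(1,1,3,3,0,1)! = -1/36  (running -1/36)
  +(−1)^2/∏(2,0,2,2,1,2)! = 1/16  (running 5/144)
⟨..|..⟩ = √(18432/175)·(5/144) = +0.356348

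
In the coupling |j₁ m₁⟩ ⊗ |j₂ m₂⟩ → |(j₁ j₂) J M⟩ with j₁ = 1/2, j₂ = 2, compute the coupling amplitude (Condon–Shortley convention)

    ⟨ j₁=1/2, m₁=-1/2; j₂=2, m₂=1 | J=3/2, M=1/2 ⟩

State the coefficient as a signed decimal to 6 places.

−√(3/5) = -0.774597

triangle: 1!*0!*3!/5! = 6/120
(j±m)!: 0!*1!*3!*1!*2!*1! = 12
prefactor² = (2J+1)*Δ*N² = 12/5
  k=1: −1/(1!*0!*0!*2!*0!*1!) = -1/2
Σ = -1/2  ⇒  CG² = 12/5*(-1/2)² = 3/5
CG = −√(3/5) = -0.774597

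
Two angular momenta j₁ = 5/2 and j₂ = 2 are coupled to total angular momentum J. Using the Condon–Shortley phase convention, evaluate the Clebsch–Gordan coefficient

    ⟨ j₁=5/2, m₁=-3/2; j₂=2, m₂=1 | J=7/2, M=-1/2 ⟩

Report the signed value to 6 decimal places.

√[8·1!4!3!/9! · 1!4!3!1!3!4!] = √(2304/35)
  +(−1)^0/∏(0,1,4,3,0,0)! = 1/144  (running 1/144)
  +(−1)^1/∏(1,0,3,2,1,1)! = -1/12  (running -11/144)
⟨..|..⟩ = √(2304/35)·(-11/144) = -0.619780

−√(121/315) ≈ -0.619780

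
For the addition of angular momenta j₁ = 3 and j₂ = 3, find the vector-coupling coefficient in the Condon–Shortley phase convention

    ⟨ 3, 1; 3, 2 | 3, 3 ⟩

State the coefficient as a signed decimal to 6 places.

triangle: 3!*3!*3!/10! = 216/3628800
(j±m)!: 4!*2!*5!*1!*6!*0! = 4147200
prefactor² = (2J+1)*Δ*N² = 1728
  k=2: +1/(2!*1!*0!*3!*3!*0!) = 1/72
Σ = 1/72  ⇒  CG² = 1728*1/72² = 1/3
CG = +√(1/3) = +0.577350

+√(1/3) = +0.577350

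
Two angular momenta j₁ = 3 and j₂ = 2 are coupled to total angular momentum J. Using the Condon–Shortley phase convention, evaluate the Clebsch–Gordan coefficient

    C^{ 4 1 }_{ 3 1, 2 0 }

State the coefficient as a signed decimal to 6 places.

triangle: 1!·5!·3!/10! = 720/3628800
(j±m)!: 4!·2!·2!·2!·5!·3! = 138240
prefactor² = (2J+1)·Δ·N² = 1728/7
  k=0: +1/(0!·1!·2!·2!·3!·1!) = 1/24
  k=1: −1/(1!·0!·1!·1!·4!·2!) = -1/48
Σ = 1/48  ⇒  CG² = 1728/7·1/48² = 3/28
CG = +√(3/28) = +0.327327

+√(3/28) ≈ +0.327327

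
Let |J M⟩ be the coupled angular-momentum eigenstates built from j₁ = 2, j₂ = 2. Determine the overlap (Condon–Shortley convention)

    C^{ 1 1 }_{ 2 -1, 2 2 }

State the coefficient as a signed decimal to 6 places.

j₁+j₂−J=3  J+j₁−j₂=1  J−j₁+j₂=1  j₁+j₂+J+1=6
(j₁±m₁, j₂±m₂, J±M) = (1,3,4,0,2,0)
P² = 36/5
sum k=3..3:
  [3] −1/6 = -1/6
S = -1/6
C² = P²·S² = 1/5 ; C = -0.447214

−√(1/5) ≈ -0.447214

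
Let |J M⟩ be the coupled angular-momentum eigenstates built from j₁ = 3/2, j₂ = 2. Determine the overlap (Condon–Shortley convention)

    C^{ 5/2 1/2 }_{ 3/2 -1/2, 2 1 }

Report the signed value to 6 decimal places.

j₁+j₂−J=1  J+j₁−j₂=2  J−j₁+j₂=3  j₁+j₂+J+1=7
(j₁±m₁, j₂±m₂, J±M) = (1,2,3,1,3,2)
P² = 72/35
sum k=0..1:
  [0] +1/12 = 1/12
  [1] −1/2 = -1/2
S = -5/12
C² = P²·S² = 5/14 ; C = -0.597614

-0.597614  (= −√(5/14))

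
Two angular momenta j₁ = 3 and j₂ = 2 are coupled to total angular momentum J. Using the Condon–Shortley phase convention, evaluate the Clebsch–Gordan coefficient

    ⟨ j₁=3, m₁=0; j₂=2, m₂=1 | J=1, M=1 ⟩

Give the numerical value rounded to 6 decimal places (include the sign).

triangle: 4!·2!·0!/7! = 48/5040
(j±m)!: 3!·3!·3!·1!·2!·0! = 432
prefactor² = (2J+1)·Δ·N² = 432/35
  k=3: −1/(3!·1!·0!·0!·2!·0!) = -1/12
Σ = -1/12  ⇒  CG² = 432/35·(-1/12)² = 3/35
CG = −√(3/35) = -0.292770

-0.292770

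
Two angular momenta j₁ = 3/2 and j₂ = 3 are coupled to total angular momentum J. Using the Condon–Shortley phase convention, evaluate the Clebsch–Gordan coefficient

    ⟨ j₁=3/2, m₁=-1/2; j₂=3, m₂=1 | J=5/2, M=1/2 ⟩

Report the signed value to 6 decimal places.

−√(1/70) = -0.119523

j₁+j₂−J=2  J+j₁−j₂=1  J−j₁+j₂=4  j₁+j₂+J+1=8
(j₁±m₁, j₂±m₂, J±M) = (1,2,4,2,3,2)
P² = 288/35
sum k=1..2:
  [1] −1/6 = -1/6
  [2] +1/8 = 1/8
S = -1/24
C² = P²·S² = 1/70 ; C = -0.119523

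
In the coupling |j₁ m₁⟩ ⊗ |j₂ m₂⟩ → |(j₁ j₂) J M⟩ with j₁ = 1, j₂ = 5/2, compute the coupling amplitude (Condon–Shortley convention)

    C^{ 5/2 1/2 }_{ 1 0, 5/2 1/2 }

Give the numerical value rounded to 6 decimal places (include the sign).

triangle: 1!*1!*4!/7! = 24/5040
(j±m)!: 1!*1!*3!*2!*3!*2! = 144
prefactor² = (2J+1)*Δ*N² = 144/35
  k=0: +1/(0!*1!*1!*3!*0!*1!) = 1/6
  k=1: −1/(1!*0!*0!*2!*1!*2!) = -1/4
Σ = -1/12  ⇒  CG² = 144/35*(-1/12)² = 1/35
CG = −√(1/35) = -0.169031

-0.169031  (= −√(1/35))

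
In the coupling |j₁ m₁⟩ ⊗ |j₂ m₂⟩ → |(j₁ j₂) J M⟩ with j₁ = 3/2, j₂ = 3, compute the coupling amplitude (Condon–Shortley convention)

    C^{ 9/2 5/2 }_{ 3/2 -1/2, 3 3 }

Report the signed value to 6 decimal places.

√[10·0!3!6!/10! · 1!2!6!0!7!2!] = √(172800)
  +(−1)^0/∏(0,0,2,6,1,0)! = 1/1440  (running 1/1440)
⟨..|..⟩ = √(172800)·(1/1440) = +0.288675

+√(1/12) = +0.288675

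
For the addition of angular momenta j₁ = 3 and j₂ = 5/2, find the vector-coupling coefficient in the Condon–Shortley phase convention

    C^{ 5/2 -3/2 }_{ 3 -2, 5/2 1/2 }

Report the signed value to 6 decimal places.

+0.267261  (= +√(1/14))

√[6·3!3!2!/9! · 1!5!3!2!1!4!] = √(288/7)
  +(−1)^2/∏(2,1,3,1,0,1)! = 1/12  (running 1/12)
  +(−1)^3/∏(3,0,2,0,1,2)! = -1/24  (running 1/24)
⟨..|..⟩ = √(288/7)·(1/24) = +0.267261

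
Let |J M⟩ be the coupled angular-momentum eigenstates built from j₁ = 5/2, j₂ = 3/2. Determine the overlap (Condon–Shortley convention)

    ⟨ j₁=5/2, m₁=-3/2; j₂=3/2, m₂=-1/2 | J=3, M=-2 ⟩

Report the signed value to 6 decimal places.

−√(1/12) ≈ -0.288675

triangle: 1!*4!*2!/8! = 48/40320
(j±m)!: 1!*4!*1!*2!*1!*5! = 5760
prefactor² = (2J+1)*Δ*N² = 48
  k=0: +1/(0!*1!*4!*1!*0!*1!) = 1/24
  k=1: −1/(1!*0!*3!*0!*1!*2!) = -1/12
Σ = -1/24  ⇒  CG² = 48*(-1/24)² = 1/12
CG = −√(1/12) = -0.288675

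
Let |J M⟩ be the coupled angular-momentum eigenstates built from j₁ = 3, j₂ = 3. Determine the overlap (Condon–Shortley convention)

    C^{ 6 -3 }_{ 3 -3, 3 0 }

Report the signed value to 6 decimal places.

+0.301511  (= +√(1/11))

triangle: 0!*6!*6!/13! = 518400/6227020800
(j±m)!: 0!*6!*3!*3!*3!*9! = 56435097600
prefactor² = (2J+1)*Δ*N² = 671846400/11
  k=0: +1/(0!*0!*6!*3!*0!*3!) = 1/25920
Σ = 1/25920  ⇒  CG² = 671846400/11*1/25920² = 1/11
CG = +√(1/11) = +0.301511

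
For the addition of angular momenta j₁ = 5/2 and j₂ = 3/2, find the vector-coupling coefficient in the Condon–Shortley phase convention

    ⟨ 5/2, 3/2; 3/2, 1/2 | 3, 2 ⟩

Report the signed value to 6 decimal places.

triangle: 1!·4!·2!/8! = 48/40320
(j±m)!: 4!·1!·2!·1!·5!·1! = 5760
prefactor² = (2J+1)·Δ·N² = 48
  k=0: +1/(0!·1!·1!·2!·3!·0!) = 1/12
  k=1: −1/(1!·0!·0!·1!·4!·1!) = -1/24
Σ = 1/24  ⇒  CG² = 48·1/24² = 1/12
CG = +√(1/12) = +0.288675

+√(1/12) ≈ +0.288675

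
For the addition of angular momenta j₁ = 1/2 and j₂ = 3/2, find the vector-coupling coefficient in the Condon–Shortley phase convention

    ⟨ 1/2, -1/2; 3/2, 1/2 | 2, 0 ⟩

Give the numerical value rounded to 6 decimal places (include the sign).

+√(1/2) = +0.707107

j₁+j₂−J=0  J+j₁−j₂=1  J−j₁+j₂=3  j₁+j₂+J+1=5
(j₁±m₁, j₂±m₂, J±M) = (0,1,2,1,2,2)
P² = 2
sum k=0..0:
  [0] +1/2 = 1/2
S = 1/2
C² = P²·S² = 1/2 ; C = +0.707107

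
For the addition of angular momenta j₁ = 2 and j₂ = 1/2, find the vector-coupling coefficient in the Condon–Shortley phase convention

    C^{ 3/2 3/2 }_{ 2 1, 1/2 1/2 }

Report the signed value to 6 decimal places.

j₁+j₂−J=1  J+j₁−j₂=3  J−j₁+j₂=0  j₁+j₂+J+1=5
(j₁±m₁, j₂±m₂, J±M) = (3,1,1,0,3,0)
P² = 36/5
sum k=1..1:
  [1] −1/6 = -1/6
S = -1/6
C² = P²·S² = 1/5 ; C = -0.447214

−√(1/5) = -0.447214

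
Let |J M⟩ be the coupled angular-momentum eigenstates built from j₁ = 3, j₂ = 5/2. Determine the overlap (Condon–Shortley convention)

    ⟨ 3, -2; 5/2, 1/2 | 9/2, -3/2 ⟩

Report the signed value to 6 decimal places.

−√(169/462) ≈ -0.604815

√[10·1!5!4!/11! · 1!5!3!2!3!6!] = √(345600/77)
  +(−1)^0/∏(0,1,5,3,0,1)! = 1/720  (running 1/720)
  +(−1)^1/∏(1,0,4,2,1,2)! = -1/96  (running -13/1440)
⟨..|..⟩ = √(345600/77)·(-13/1440) = -0.604815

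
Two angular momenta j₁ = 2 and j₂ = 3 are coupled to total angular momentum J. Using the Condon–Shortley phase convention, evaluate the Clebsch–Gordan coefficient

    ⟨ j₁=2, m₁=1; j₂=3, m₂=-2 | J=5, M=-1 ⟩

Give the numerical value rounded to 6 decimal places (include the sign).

+0.338062

triangle: 0!×4!×6!/11! = 17280/39916800
(j±m)!: 3!×1!×1!×5!×4!×6! = 12441600
prefactor² = (2J+1)×Δ×N² = 414720/7
  k=0: +1/(0!×0!×1!×1!×3!×5!) = 1/720
Σ = 1/720  ⇒  CG² = 414720/7×1/720² = 4/35
CG = +√(4/35) = +0.338062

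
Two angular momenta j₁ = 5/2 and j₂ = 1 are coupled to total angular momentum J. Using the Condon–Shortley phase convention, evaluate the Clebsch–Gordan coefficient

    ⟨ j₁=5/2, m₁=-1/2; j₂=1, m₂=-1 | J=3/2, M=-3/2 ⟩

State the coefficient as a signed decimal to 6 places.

+0.258199  (= +√(1/15))

√[4·2!3!0!/6! · 2!3!0!2!0!3!] = √(48/5)
  +(−1)^0/∏(0,2,3,0,0,0)! = 1/12  (running 1/12)
⟨..|..⟩ = √(48/5)·(1/12) = +0.258199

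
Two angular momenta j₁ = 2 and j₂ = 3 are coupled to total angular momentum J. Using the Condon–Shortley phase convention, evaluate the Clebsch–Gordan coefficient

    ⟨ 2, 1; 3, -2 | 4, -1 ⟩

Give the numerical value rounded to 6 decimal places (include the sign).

+√(7/20) ≈ +0.591608

√[9·1!3!5!/10! · 3!1!1!5!3!5!] = √(6480/7)
  +(−1)^0/∏(0,1,1,1,2,4)! = 1/48  (running 1/48)
  +(−1)^1/∏(1,0,0,0,3,5)! = -1/720  (running 7/360)
⟨..|..⟩ = √(6480/7)·(7/360) = +0.591608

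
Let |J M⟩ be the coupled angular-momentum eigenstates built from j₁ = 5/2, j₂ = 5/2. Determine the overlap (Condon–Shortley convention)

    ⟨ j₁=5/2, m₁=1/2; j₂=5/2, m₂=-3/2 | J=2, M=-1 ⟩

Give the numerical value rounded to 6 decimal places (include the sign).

-0.377964  (= −√(1/7))

triangle: 3!×2!×2!/8! = 24/40320
(j±m)!: 3!×2!×1!×4!×1!×3! = 1728
prefactor² = (2J+1)×Δ×N² = 36/7
  k=0: +1/(0!×3!×2!×1!×0!×1!) = 1/12
  k=1: −1/(1!×2!×1!×0!×1!×2!) = -1/4
Σ = -1/6  ⇒  CG² = 36/7×(-1/6)² = 1/7
CG = −√(1/7) = -0.377964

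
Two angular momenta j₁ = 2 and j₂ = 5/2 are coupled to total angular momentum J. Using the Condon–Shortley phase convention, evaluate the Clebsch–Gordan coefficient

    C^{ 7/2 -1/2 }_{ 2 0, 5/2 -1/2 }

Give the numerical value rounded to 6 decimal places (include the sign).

√[8·1!3!4!/9! · 2!2!2!3!3!4!] = √(768/35)
  +(−1)^0/∏(0,1,2,2,1,2)! = 1/8  (running 1/8)
  +(−1)^1/∏(1,0,1,1,2,3)! = -1/12  (running 1/24)
⟨..|..⟩ = √(768/35)·(1/24) = +0.195180

+√(4/105) = +0.195180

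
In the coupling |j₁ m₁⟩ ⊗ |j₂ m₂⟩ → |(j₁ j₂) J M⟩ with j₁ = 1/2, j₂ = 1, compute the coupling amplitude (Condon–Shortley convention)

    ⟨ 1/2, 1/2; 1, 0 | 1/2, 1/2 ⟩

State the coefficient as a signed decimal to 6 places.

√[2·1!0!1!/3! · 1!0!1!1!1!0!] = √(1/3)
  +(−1)^0/∏(0,1,0,1,0,0)! = 1  (running 1)
⟨..|..⟩ = √(1/3)·(1) = +0.577350

+√(1/3) ≈ +0.577350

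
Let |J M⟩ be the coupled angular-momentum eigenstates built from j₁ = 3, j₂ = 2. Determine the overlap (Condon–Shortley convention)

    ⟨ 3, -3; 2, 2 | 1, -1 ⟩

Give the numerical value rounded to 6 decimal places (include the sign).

√[3·4!2!0!/7! · 0!6!4!0!0!2!] = √(6912/7)
  +(−1)^4/∏(4,0,2,0,0,0)! = 1/48  (running 1/48)
⟨..|..⟩ = √(6912/7)·(1/48) = +0.654654

+0.654654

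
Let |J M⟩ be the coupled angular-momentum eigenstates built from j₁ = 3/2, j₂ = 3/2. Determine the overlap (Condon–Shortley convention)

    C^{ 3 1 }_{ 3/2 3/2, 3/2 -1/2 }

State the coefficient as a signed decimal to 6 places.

triangle: 0!*3!*3!/7! = 36/5040
(j±m)!: 3!*0!*1!*2!*4!*2! = 576
prefactor² = (2J+1)*Δ*N² = 144/5
  k=0: +1/(0!*0!*0!*1!*3!*2!) = 1/12
Σ = 1/12  ⇒  CG² = 144/5*1/12² = 1/5
CG = +√(1/5) = +0.447214

+√(1/5) = +0.447214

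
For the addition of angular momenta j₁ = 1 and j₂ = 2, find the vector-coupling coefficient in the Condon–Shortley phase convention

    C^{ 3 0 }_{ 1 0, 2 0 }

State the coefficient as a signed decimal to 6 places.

+√(3/5) = +0.774597

j₁+j₂−J=0  J+j₁−j₂=2  J−j₁+j₂=4  j₁+j₂+J+1=7
(j₁±m₁, j₂±m₂, J±M) = (1,1,2,2,3,3)
P² = 48/5
sum k=0..0:
  [0] +1/4 = 1/4
S = 1/4
C² = P²·S² = 3/5 ; C = +0.774597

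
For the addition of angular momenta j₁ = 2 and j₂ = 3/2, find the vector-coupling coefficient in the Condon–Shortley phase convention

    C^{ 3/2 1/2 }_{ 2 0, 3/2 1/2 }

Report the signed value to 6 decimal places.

-0.447214

j₁+j₂−J=2  J+j₁−j₂=2  J−j₁+j₂=1  j₁+j₂+J+1=6
(j₁±m₁, j₂±m₂, J±M) = (2,2,2,1,2,1)
P² = 16/45
sum k=1..2:
  [1] −1/1 = -1
  [2] +1/4 = 1/4
S = -3/4
C² = P²·S² = 1/5 ; C = -0.447214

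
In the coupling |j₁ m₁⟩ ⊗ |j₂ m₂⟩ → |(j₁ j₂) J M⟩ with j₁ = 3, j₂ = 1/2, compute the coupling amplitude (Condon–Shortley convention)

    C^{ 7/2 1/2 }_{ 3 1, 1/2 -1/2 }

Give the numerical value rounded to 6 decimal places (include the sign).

+0.654654

√[8·0!6!1!/8! · 4!2!0!1!4!3!] = √(6912/7)
  +(−1)^0/∏(0,0,2,0,4,1)! = 1/48  (running 1/48)
⟨..|..⟩ = √(6912/7)·(1/48) = +0.654654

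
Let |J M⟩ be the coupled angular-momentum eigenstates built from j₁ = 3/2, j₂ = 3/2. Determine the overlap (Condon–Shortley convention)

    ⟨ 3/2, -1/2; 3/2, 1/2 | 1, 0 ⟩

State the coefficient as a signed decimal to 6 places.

−√(1/20) ≈ -0.223607

√[3·2!1!1!/5! · 1!2!2!1!1!1!] = √(1/5)
  +(−1)^1/∏(1,1,1,1,0,0)! = -1  (running -1)
  +(−1)^2/∏(2,0,0,0,1,1)! = 1/2  (running -1/2)
⟨..|..⟩ = √(1/5)·(-1/2) = -0.223607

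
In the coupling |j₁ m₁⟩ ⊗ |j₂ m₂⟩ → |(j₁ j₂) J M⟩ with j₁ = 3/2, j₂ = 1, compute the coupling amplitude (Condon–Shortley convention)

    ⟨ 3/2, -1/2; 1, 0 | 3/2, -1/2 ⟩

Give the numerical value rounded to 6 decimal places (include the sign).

−√(1/15) = -0.258199

triangle: 1!·2!·1!/5! = 2/120
(j±m)!: 1!·2!·1!·1!·1!·2! = 4
prefactor² = (2J+1)·Δ·N² = 4/15
  k=0: +1/(0!·1!·2!·1!·0!·0!) = 1/2
  k=1: −1/(1!·0!·1!·0!·1!·1!) = -1
Σ = -1/2  ⇒  CG² = 4/15·(-1/2)² = 1/15
CG = −√(1/15) = -0.258199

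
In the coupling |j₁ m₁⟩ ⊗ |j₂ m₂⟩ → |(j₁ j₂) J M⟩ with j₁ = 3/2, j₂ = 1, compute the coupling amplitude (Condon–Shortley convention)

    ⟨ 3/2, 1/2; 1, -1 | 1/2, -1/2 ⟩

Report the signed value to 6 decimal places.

j₁+j₂−J=2  J+j₁−j₂=1  J−j₁+j₂=0  j₁+j₂+J+1=4
(j₁±m₁, j₂±m₂, J±M) = (2,1,0,2,0,1)
P² = 2/3
sum k=0..0:
  [0] +1/2 = 1/2
S = 1/2
C² = P²·S² = 1/6 ; C = +0.408248

+0.408248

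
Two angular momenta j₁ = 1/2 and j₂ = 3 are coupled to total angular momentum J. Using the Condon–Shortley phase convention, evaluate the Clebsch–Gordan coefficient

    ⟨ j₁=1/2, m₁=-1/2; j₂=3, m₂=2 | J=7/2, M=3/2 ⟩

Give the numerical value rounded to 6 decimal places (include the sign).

triangle: 0!×1!×6!/8! = 720/40320
(j±m)!: 0!×1!×5!×1!×5!×2! = 28800
prefactor² = (2J+1)×Δ×N² = 28800/7
  k=0: +1/(0!×0!×1!×5!×0!×1!) = 1/120
Σ = 1/120  ⇒  CG² = 28800/7×1/120² = 2/7
CG = +√(2/7) = +0.534522

+√(2/7) ≈ +0.534522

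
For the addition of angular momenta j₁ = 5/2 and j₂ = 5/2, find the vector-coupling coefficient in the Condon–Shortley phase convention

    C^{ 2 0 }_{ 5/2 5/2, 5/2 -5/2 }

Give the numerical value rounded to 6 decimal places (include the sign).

j₁+j₂−J=3  J+j₁−j₂=2  J−j₁+j₂=2  j₁+j₂+J+1=8
(j₁±m₁, j₂±m₂, J±M) = (5,0,0,5,2,2)
P² = 1200/7
sum k=0..0:
  [0] +1/24 = 1/24
S = 1/24
C² = P²·S² = 25/84 ; C = +0.545545

+√(25/84) = +0.545545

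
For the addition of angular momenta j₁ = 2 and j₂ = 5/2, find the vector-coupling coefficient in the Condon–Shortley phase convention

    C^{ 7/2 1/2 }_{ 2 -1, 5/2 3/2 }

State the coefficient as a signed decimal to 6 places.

√[8·1!3!4!/9! · 1!3!4!1!4!3!] = √(2304/35)
  +(−1)^0/∏(0,1,3,4,0,0)! = 1/144  (running 1/144)
  +(−1)^1/∏(1,0,2,3,1,1)! = -1/12  (running -11/144)
⟨..|..⟩ = √(2304/35)·(-11/144) = -0.619780

−√(121/315) = -0.619780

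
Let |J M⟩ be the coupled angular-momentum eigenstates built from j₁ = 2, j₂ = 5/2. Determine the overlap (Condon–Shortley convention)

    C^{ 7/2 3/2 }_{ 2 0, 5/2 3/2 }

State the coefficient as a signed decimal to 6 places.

−√(2/7) = -0.534522

j₁+j₂−J=1  J+j₁−j₂=3  J−j₁+j₂=4  j₁+j₂+J+1=9
(j₁±m₁, j₂±m₂, J±M) = (2,2,4,1,5,2)
P² = 512/7
sum k=0..1:
  [0] +1/48 = 1/48
  [1] −1/12 = -1/12
S = -1/16
C² = P²·S² = 2/7 ; C = -0.534522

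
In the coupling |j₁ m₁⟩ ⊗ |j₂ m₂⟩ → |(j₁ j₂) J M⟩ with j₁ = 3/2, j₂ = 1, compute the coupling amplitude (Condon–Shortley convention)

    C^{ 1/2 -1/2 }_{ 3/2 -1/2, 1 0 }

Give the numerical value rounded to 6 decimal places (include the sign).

-0.577350  (= −√(1/3))

j₁+j₂−J=2  J+j₁−j₂=1  J−j₁+j₂=0  j₁+j₂+J+1=4
(j₁±m₁, j₂±m₂, J±M) = (1,2,1,1,0,1)
P² = 1/3
sum k=1..1:
  [1] −1/1 = -1
S = -1
C² = P²·S² = 1/3 ; C = -0.577350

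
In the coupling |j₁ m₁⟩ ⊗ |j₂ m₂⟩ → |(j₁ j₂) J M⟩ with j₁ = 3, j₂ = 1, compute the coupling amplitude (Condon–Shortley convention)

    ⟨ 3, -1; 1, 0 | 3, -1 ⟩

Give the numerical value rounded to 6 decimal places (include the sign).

triangle: 1!*5!*1!/8! = 120/40320
(j±m)!: 2!*4!*1!*1!*2!*4! = 2304
prefactor² = (2J+1)*Δ*N² = 48
  k=0: +1/(0!*1!*4!*1!*1!*0!) = 1/24
  k=1: −1/(1!*0!*3!*0!*2!*1!) = -1/12
Σ = -1/24  ⇒  CG² = 48*(-1/24)² = 1/12
CG = −√(1/12) = -0.288675

-0.288675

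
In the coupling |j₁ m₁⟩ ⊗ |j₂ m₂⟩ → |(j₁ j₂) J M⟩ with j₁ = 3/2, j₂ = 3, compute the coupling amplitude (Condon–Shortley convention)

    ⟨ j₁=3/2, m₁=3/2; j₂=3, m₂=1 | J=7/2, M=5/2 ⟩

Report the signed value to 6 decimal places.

+√(10/21) = +0.690066

j₁+j₂−J=1  J+j₁−j₂=2  J−j₁+j₂=5  j₁+j₂+J+1=9
(j₁±m₁, j₂±m₂, J±M) = (3,0,4,2,6,1)
P² = 7680/7
sum k=0..0:
  [0] +1/48 = 1/48
S = 1/48
C² = P²·S² = 10/21 ; C = +0.690066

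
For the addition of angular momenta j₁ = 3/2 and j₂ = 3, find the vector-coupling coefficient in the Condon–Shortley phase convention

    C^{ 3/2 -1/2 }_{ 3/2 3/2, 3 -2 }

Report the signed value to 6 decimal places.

j₁+j₂−J=3  J+j₁−j₂=0  J−j₁+j₂=3  j₁+j₂+J+1=7
(j₁±m₁, j₂±m₂, J±M) = (3,0,1,5,1,2)
P² = 288/7
sum k=0..0:
  [0] +1/12 = 1/12
S = 1/12
C² = P²·S² = 2/7 ; C = +0.534522

+0.534522  (= +√(2/7))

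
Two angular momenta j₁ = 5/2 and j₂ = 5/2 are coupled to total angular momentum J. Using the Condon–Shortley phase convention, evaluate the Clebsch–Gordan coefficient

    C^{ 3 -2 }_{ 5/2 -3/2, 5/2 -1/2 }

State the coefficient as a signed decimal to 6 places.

triangle: 2!*3!*3!/9! = 72/362880
(j±m)!: 1!*4!*2!*3!*1!*5! = 34560
prefactor² = (2J+1)*Δ*N² = 48
  k=1: −1/(1!*1!*3!*1!*0!*2!) = -1/12
  k=2: +1/(2!*0!*2!*0!*1!*3!) = 1/24
Σ = -1/24  ⇒  CG² = 48*(-1/24)² = 1/12
CG = −√(1/12) = -0.288675

-0.288675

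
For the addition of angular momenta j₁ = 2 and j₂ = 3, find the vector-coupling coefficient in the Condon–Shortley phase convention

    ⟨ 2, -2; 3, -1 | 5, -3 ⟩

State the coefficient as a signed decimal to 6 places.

+√(1/3) = +0.577350

√[11·0!4!6!/11! · 0!4!2!4!2!8!] = √(442368)
  +(−1)^0/∏(0,0,4,2,0,4)! = 1/1152  (running 1/1152)
⟨..|..⟩ = √(442368)·(1/1152) = +0.577350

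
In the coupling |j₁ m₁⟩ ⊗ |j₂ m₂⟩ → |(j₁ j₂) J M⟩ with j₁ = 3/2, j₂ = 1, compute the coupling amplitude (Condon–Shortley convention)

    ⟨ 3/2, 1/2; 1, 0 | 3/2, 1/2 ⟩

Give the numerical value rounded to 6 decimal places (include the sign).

√[4·1!2!1!/5! · 2!1!1!1!2!1!] = √(4/15)
  +(−1)^0/∏(0,1,1,1,1,0)! = 1  (running 1)
  +(−1)^1/∏(1,0,0,0,2,1)! = -1/2  (running 1/2)
⟨..|..⟩ = √(4/15)·(1/2) = +0.258199

+√(1/15) = +0.258199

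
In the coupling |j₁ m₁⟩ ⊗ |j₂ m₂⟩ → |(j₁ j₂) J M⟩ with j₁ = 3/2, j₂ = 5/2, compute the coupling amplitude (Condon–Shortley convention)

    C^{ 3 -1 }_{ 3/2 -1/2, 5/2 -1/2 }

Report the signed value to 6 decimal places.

−√(1/60) = -0.129099

j₁+j₂−J=1  J+j₁−j₂=2  J−j₁+j₂=4  j₁+j₂+J+1=8
(j₁±m₁, j₂±m₂, J±M) = (1,2,2,3,2,4)
P² = 48/5
sum k=0..1:
  [0] +1/8 = 1/8
  [1] −1/6 = -1/6
S = -1/24
C² = P²·S² = 1/60 ; C = -0.129099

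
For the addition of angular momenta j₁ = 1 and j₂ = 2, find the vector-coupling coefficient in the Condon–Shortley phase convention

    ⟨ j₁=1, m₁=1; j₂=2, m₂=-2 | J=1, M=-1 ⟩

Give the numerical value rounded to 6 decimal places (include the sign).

+0.774597  (= +√(3/5))

triangle: 2!*0!*2!/5! = 4/120
(j±m)!: 2!*0!*0!*4!*0!*2! = 96
prefactor² = (2J+1)*Δ*N² = 48/5
  k=0: +1/(0!*2!*0!*0!*0!*2!) = 1/4
Σ = 1/4  ⇒  CG² = 48/5*1/4² = 3/5
CG = +√(3/5) = +0.774597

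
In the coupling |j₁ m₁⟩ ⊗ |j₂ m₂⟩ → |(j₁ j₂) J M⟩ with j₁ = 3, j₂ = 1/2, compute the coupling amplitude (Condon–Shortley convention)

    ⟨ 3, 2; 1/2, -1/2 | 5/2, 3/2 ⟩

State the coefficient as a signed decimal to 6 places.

√[6·1!5!0!/7! · 5!1!0!1!4!1!] = √(2880/7)
  +(−1)^0/∏(0,1,1,0,4,0)! = 1/24  (running 1/24)
⟨..|..⟩ = √(2880/7)·(1/24) = +0.845154

+0.845154  (= +√(5/7))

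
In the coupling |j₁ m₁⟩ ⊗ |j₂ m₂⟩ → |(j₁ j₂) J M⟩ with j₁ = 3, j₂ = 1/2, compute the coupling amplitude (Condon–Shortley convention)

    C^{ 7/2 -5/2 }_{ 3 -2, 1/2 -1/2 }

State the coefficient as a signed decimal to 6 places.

j₁+j₂−J=0  J+j₁−j₂=6  J−j₁+j₂=1  j₁+j₂+J+1=8
(j₁±m₁, j₂±m₂, J±M) = (1,5,0,1,1,6)
P² = 86400/7
sum k=0..0:
  [0] +1/120 = 1/120
S = 1/120
C² = P²·S² = 6/7 ; C = +0.925820

+√(6/7) = +0.925820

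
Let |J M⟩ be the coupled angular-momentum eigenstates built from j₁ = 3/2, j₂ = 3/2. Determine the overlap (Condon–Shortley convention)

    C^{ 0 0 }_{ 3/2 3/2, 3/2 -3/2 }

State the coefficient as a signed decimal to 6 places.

√[1·3!0!0!/4! · 3!0!0!3!0!0!] = √(9)
  +(−1)^0/∏(0,3,0,0,0,0)! = 1/6  (running 1/6)
⟨..|..⟩ = √(9)·(1/6) = +0.500000

+0.500000  (= +√(1/4))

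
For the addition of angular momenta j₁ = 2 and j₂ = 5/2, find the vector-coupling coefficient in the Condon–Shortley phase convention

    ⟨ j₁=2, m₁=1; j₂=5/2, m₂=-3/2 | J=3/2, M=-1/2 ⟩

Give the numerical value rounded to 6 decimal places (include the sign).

−√(2/105) ≈ -0.138013

j₁+j₂−J=3  J+j₁−j₂=1  J−j₁+j₂=2  j₁+j₂+J+1=7
(j₁±m₁, j₂±m₂, J±M) = (3,1,1,4,1,2)
P² = 96/35
sum k=0..1:
  [0] +1/6 = 1/6
  [1] −1/4 = -1/4
S = -1/12
C² = P²·S² = 2/105 ; C = -0.138013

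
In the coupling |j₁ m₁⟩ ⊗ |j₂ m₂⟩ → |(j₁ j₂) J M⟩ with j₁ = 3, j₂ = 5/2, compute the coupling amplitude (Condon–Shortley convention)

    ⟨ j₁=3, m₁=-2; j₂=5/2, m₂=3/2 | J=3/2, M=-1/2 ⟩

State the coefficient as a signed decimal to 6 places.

-0.218218  (= −√(1/21))

j₁+j₂−J=4  J+j₁−j₂=2  J−j₁+j₂=1  j₁+j₂+J+1=8
(j₁±m₁, j₂±m₂, J±M) = (1,5,4,1,1,2)
P² = 192/7
sum k=3..4:
  [3] −1/12 = -1/12
  [4] +1/24 = 1/24
S = -1/24
C² = P²·S² = 1/21 ; C = -0.218218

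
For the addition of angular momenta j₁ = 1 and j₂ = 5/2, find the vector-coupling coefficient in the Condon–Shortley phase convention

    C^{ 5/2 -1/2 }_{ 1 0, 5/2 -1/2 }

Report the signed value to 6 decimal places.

+√(1/35) = +0.169031

√[6·1!1!4!/7! · 1!1!2!3!2!3!] = √(144/35)
  +(−1)^0/∏(0,1,1,2,0,2)! = 1/4  (running 1/4)
  +(−1)^1/∏(1,0,0,1,1,3)! = -1/6  (running 1/12)
⟨..|..⟩ = √(144/35)·(1/12) = +0.169031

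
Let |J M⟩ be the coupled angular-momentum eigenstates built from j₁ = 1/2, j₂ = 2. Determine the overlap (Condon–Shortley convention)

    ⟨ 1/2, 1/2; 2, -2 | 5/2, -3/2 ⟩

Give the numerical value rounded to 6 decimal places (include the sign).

triangle: 0!·1!·4!/6! = 24/720
(j±m)!: 1!·0!·0!·4!·1!·4! = 576
prefactor² = (2J+1)·Δ·N² = 576/5
  k=0: +1/(0!·0!·0!·0!·1!·4!) = 1/24
Σ = 1/24  ⇒  CG² = 576/5·1/24² = 1/5
CG = +√(1/5) = +0.447214

+0.447214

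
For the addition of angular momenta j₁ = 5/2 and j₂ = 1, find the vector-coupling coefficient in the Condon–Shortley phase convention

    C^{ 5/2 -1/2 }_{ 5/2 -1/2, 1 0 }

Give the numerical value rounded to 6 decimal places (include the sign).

−√(1/35) = -0.169031

j₁+j₂−J=1  J+j₁−j₂=4  J−j₁+j₂=1  j₁+j₂+J+1=7
(j₁±m₁, j₂±m₂, J±M) = (2,3,1,1,2,3)
P² = 144/35
sum k=0..1:
  [0] +1/6 = 1/6
  [1] −1/4 = -1/4
S = -1/12
C² = P²·S² = 1/35 ; C = -0.169031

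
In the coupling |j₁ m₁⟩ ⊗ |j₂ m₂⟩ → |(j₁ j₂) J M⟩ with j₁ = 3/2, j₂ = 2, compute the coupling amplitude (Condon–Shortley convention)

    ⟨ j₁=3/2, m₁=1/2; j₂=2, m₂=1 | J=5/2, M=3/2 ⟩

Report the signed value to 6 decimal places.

−√(1/35) ≈ -0.169031

√[6·1!2!3!/7! · 2!1!3!1!4!1!] = √(144/35)
  +(−1)^0/∏(0,1,1,3,1,0)! = 1/6  (running 1/6)
  +(−1)^1/∏(1,0,0,2,2,1)! = -1/4  (running -1/12)
⟨..|..⟩ = √(144/35)·(-1/12) = -0.169031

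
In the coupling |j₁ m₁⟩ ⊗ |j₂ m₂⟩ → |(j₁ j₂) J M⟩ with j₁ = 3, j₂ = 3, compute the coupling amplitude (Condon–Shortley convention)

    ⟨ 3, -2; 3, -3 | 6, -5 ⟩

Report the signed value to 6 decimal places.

+0.707107  (= +√(1/2))

√[13·0!6!6!/13! · 1!5!0!6!1!11!] = √(3732480000)
  +(−1)^0/∏(0,0,5,0,1,6)! = 1/86400  (running 1/86400)
⟨..|..⟩ = √(3732480000)·(1/86400) = +0.707107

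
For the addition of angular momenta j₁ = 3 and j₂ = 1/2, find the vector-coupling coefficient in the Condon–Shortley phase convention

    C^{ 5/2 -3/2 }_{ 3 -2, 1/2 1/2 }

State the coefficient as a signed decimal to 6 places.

√[6·1!5!0!/7! · 1!5!1!0!1!4!] = √(2880/7)
  +(−1)^1/∏(1,0,4,0,1,0)! = -1/24  (running -1/24)
⟨..|..⟩ = √(2880/7)·(-1/24) = -0.845154

-0.845154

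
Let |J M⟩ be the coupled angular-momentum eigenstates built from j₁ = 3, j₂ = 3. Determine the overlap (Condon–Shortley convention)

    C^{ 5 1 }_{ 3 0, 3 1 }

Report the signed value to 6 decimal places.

-0.345033  (= −√(5/42))

√[11·1!5!5!/12! · 3!3!4!2!6!4!] = √(69120/7)
  +(−1)^0/∏(0,1,3,4,2,1)! = 1/288  (running 1/288)
  +(−1)^1/∏(1,0,2,3,3,2)! = -1/144  (running -1/288)
⟨..|..⟩ = √(69120/7)·(-1/288) = -0.345033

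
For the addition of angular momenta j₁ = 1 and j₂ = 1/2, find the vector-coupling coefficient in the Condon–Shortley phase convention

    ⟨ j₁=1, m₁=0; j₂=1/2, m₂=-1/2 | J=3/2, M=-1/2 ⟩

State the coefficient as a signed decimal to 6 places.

j₁+j₂−J=0  J+j₁−j₂=2  J−j₁+j₂=1  j₁+j₂+J+1=4
(j₁±m₁, j₂±m₂, J±M) = (1,1,0,1,1,2)
P² = 2/3
sum k=0..0:
  [0] +1/1 = 1
S = 1
C² = P²·S² = 2/3 ; C = +0.816497

+√(2/3) ≈ +0.816497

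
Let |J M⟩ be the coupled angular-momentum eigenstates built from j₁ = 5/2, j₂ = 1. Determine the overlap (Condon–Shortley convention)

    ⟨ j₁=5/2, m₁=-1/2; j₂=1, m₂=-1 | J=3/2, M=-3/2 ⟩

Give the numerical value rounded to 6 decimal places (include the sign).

√[4·2!3!0!/6! · 2!3!0!2!0!3!] = √(48/5)
  +(−1)^0/∏(0,2,3,0,0,0)! = 1/12  (running 1/12)
⟨..|..⟩ = √(48/5)·(1/12) = +0.258199

+0.258199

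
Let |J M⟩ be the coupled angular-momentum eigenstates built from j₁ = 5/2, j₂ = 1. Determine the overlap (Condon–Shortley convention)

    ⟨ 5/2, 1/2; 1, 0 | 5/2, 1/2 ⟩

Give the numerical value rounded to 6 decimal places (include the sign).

+√(1/35) ≈ +0.169031

√[6·1!4!1!/7! · 3!2!1!1!3!2!] = √(144/35)
  +(−1)^0/∏(0,1,2,1,2,0)! = 1/4  (running 1/4)
  +(−1)^1/∏(1,0,1,0,3,1)! = -1/6  (running 1/12)
⟨..|..⟩ = √(144/35)·(1/12) = +0.169031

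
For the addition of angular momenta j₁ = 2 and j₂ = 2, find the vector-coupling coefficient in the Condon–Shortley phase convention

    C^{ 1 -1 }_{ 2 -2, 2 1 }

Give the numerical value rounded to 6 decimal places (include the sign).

−√(1/5) ≈ -0.447214

j₁+j₂−J=3  J+j₁−j₂=1  J−j₁+j₂=1  j₁+j₂+J+1=6
(j₁±m₁, j₂±m₂, J±M) = (0,4,3,1,0,2)
P² = 36/5
sum k=3..3:
  [3] −1/6 = -1/6
S = -1/6
C² = P²·S² = 1/5 ; C = -0.447214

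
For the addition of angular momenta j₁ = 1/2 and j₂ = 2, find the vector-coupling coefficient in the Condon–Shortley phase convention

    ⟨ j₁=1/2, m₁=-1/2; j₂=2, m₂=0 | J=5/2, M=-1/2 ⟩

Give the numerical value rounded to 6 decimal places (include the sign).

+√(3/5) ≈ +0.774597

triangle: 0!×1!×4!/6! = 24/720
(j±m)!: 0!×1!×2!×2!×2!×3! = 48
prefactor² = (2J+1)×Δ×N² = 48/5
  k=0: +1/(0!×0!×1!×2!×0!×2!) = 1/4
Σ = 1/4  ⇒  CG² = 48/5×1/4² = 3/5
CG = +√(3/5) = +0.774597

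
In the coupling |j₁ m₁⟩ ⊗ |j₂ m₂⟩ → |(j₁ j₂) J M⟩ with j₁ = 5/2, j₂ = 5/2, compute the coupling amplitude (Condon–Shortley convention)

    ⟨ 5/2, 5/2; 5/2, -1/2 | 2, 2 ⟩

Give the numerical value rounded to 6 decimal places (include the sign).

+0.422577

j₁+j₂−J=3  J+j₁−j₂=2  J−j₁+j₂=2  j₁+j₂+J+1=8
(j₁±m₁, j₂±m₂, J±M) = (5,0,2,3,4,0)
P² = 720/7
sum k=0..0:
  [0] +1/24 = 1/24
S = 1/24
C² = P²·S² = 5/28 ; C = +0.422577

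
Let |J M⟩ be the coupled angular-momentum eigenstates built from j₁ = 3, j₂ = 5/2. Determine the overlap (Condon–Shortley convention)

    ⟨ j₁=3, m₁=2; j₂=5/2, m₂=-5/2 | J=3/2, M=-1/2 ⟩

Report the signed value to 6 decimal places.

j₁+j₂−J=4  J+j₁−j₂=2  J−j₁+j₂=1  j₁+j₂+J+1=8
(j₁±m₁, j₂±m₂, J±M) = (5,1,0,5,1,2)
P² = 960/7
sum k=0..0:
  [0] +1/24 = 1/24
S = 1/24
C² = P²·S² = 5/21 ; C = +0.487950

+√(5/21) ≈ +0.487950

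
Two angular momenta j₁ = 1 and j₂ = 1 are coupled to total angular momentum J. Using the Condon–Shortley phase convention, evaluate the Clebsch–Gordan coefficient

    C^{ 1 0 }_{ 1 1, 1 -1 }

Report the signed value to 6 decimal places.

+√(1/2) = +0.707107

triangle: 1!*1!*1!/4! = 1/24
(j±m)!: 2!*0!*0!*2!*1!*1! = 4
prefactor² = (2J+1)*Δ*N² = 1/2
  k=0: +1/(0!*1!*0!*0!*1!*1!) = 1
Σ = 1  ⇒  CG² = 1/2*1² = 1/2
CG = +√(1/2) = +0.707107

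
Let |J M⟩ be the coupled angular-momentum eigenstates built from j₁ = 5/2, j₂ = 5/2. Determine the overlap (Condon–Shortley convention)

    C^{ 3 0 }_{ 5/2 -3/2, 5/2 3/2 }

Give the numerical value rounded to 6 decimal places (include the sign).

triangle: 2!·3!·3!/9! = 72/362880
(j±m)!: 1!·4!·4!·1!·3!·3! = 20736
prefactor² = (2J+1)·Δ·N² = 144/5
  k=1: −1/(1!·1!·3!·3!·0!·0!) = -1/36
  k=2: +1/(2!·0!·2!·2!·1!·1!) = 1/8
Σ = 7/72  ⇒  CG² = 144/5·7/72² = 49/180
CG = +√(49/180) = +0.521749

+0.521749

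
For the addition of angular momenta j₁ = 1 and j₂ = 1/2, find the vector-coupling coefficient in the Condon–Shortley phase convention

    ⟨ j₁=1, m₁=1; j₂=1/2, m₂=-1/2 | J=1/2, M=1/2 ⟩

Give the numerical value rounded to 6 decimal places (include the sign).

j₁+j₂−J=1  J+j₁−j₂=1  J−j₁+j₂=0  j₁+j₂+J+1=3
(j₁±m₁, j₂±m₂, J±M) = (2,0,0,1,1,0)
P² = 2/3
sum k=0..0:
  [0] +1/1 = 1
S = 1
C² = P²·S² = 2/3 ; C = +0.816497

+√(2/3) ≈ +0.816497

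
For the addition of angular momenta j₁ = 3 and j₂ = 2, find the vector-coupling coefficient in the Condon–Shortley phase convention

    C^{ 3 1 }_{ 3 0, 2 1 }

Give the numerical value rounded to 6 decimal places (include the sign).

j₁+j₂−J=2  J+j₁−j₂=4  J−j₁+j₂=2  j₁+j₂+J+1=9
(j₁±m₁, j₂±m₂, J±M) = (3,3,3,1,4,2)
P² = 96/5
sum k=1..2:
  [1] −1/8 = -1/8
  [2] +1/12 = 1/12
S = -1/24
C² = P²·S² = 1/30 ; C = -0.182574

-0.182574  (= −√(1/30))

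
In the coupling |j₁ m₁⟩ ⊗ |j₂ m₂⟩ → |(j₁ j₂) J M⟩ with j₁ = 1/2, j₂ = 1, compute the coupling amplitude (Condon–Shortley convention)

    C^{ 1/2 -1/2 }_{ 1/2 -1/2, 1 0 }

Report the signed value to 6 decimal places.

triangle: 1!×0!×1!/3! = 1/6
(j±m)!: 0!×1!×1!×1!×0!×1! = 1
prefactor² = (2J+1)×Δ×N² = 1/3
  k=1: −1/(1!×0!×0!×0!×0!×1!) = -1
Σ = -1  ⇒  CG² = 1/3×(-1)² = 1/3
CG = −√(1/3) = -0.577350

−√(1/3) = -0.577350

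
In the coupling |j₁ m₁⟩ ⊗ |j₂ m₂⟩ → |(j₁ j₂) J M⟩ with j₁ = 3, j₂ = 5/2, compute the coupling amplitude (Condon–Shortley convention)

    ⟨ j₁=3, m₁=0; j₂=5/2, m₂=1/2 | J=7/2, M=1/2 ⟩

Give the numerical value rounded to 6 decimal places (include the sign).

−√(4/21) = -0.436436

j₁+j₂−J=2  J+j₁−j₂=4  J−j₁+j₂=3  j₁+j₂+J+1=10
(j₁±m₁, j₂±m₂, J±M) = (3,3,3,2,4,3)
P² = 6912/175
sum k=0..2:
  [0] +1/72 = 1/72
  [1] −1/8 = -1/8
  [2] +1/24 = 1/24
S = -5/72
C² = P²·S² = 4/21 ; C = -0.436436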